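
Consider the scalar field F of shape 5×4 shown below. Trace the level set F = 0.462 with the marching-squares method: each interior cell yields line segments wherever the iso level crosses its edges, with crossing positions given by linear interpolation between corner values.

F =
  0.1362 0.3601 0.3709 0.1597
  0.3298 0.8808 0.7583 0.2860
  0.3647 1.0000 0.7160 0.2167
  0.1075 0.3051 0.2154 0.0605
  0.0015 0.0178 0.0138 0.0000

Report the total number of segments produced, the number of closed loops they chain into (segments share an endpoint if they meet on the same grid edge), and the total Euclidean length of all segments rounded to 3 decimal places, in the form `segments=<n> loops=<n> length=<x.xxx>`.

segments=8 loops=1 length=8.008

cell (0,0): code 0100 → (0.196,1.000)–(1.000,0.240)
cell (0,1): code 1100 → (0.235,2.000)–(0.196,1.000)
cell (0,2): code 1000 → (1.000,2.627)–(0.235,2.000)
cell (1,0): code 0110 → (1.000,0.240)–(2.000,0.153)
cell (1,2): code 1001 → (2.000,2.509)–(1.000,2.627)
cell (2,0): code 0010 → (2.000,0.153)–(2.774,1.000)
cell (2,1): code 0011 → (2.774,1.000)–(2.507,2.000)
cell (2,2): code 0001 → (2.507,2.000)–(2.000,2.509)
total: 8 segments, chained into 1 closed loop(s), length Σ = 8.008281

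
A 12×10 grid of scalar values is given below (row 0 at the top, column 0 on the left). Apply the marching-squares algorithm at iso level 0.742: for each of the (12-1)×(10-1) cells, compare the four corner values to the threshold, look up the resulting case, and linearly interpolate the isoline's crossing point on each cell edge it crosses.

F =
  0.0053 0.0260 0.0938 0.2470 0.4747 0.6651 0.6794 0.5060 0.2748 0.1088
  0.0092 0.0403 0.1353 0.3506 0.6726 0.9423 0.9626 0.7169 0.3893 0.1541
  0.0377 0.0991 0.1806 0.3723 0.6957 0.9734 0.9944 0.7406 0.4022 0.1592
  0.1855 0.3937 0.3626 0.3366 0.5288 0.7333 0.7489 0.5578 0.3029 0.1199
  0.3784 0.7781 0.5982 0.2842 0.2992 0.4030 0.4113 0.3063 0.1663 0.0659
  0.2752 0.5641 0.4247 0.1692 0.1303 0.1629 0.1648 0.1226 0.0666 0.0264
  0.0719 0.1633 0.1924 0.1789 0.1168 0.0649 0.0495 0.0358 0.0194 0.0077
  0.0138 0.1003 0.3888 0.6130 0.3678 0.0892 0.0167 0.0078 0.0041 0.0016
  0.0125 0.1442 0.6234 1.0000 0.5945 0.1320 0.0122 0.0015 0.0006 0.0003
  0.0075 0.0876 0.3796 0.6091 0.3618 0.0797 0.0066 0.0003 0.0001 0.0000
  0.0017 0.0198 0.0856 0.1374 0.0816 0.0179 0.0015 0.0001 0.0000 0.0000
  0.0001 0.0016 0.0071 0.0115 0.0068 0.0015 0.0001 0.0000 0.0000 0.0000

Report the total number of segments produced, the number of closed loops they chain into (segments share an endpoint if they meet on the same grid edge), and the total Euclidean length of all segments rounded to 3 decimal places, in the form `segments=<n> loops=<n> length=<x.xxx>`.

segments=18 loops=3 length=13.488

cell (0,4): code 0100 → (0.277,5.000)–(1.000,4.257)
cell (0,5): code 1100 → (0.221,6.000)–(0.277,5.000)
cell (0,6): code 1000 → (1.000,6.898)–(0.221,6.000)
cell (1,4): code 0110 → (1.000,4.257)–(2.000,4.167)
cell (1,6): code 1001 → (2.000,6.994)–(1.000,6.898)
cell (2,4): code 0010 → (2.000,4.167)–(2.964,5.000)
cell (2,5): code 0111 → (2.964,5.000)–(3.000,5.558)
cell (2,6): code 1001 → (3.000,6.036)–(2.000,6.994)
cell (3,0): code 0100 → (3.906,1.000)–(4.000,0.910)
cell (3,1): code 1000 → (4.000,1.201)–(3.906,1.000)
cell (3,5): code 0010 → (3.000,5.558)–(3.020,6.000)
cell (3,6): code 0001 → (3.020,6.000)–(3.000,6.036)
cell (4,0): code 0010 → (4.000,0.910)–(4.169,1.000)
cell (4,1): code 0001 → (4.169,1.000)–(4.000,1.201)
cell (7,2): code 0100 → (7.333,3.000)–(8.000,2.315)
cell (7,3): code 1000 → (8.000,3.636)–(7.333,3.000)
cell (8,2): code 0010 → (8.000,2.315)–(8.660,3.000)
cell (8,3): code 0001 → (8.660,3.000)–(8.000,3.636)
total: 18 segments, chained into 3 closed loop(s), length Σ = 13.488325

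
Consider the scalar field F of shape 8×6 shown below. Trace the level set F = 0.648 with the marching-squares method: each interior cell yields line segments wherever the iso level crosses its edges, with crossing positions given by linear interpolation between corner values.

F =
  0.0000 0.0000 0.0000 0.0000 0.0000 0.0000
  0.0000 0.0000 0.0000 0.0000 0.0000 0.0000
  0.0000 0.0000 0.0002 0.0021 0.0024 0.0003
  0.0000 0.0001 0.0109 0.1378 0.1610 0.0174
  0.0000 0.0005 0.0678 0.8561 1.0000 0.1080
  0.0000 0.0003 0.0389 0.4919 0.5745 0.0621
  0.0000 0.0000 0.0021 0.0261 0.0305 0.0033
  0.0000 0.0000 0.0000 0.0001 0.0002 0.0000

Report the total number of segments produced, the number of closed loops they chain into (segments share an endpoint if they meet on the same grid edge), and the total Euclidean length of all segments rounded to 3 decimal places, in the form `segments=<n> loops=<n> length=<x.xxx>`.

segments=6 loops=1 length=4.555

cell (3,2): code 0100 → (3.710,3.000)–(4.000,2.736)
cell (3,3): code 1100 → (3.580,4.000)–(3.710,3.000)
cell (3,4): code 1000 → (4.000,4.395)–(3.580,4.000)
cell (4,2): code 0010 → (4.000,2.736)–(4.571,3.000)
cell (4,3): code 0011 → (4.571,3.000)–(4.827,4.000)
cell (4,4): code 0001 → (4.827,4.000)–(4.000,4.395)
total: 6 segments, chained into 1 closed loop(s), length Σ = 4.554514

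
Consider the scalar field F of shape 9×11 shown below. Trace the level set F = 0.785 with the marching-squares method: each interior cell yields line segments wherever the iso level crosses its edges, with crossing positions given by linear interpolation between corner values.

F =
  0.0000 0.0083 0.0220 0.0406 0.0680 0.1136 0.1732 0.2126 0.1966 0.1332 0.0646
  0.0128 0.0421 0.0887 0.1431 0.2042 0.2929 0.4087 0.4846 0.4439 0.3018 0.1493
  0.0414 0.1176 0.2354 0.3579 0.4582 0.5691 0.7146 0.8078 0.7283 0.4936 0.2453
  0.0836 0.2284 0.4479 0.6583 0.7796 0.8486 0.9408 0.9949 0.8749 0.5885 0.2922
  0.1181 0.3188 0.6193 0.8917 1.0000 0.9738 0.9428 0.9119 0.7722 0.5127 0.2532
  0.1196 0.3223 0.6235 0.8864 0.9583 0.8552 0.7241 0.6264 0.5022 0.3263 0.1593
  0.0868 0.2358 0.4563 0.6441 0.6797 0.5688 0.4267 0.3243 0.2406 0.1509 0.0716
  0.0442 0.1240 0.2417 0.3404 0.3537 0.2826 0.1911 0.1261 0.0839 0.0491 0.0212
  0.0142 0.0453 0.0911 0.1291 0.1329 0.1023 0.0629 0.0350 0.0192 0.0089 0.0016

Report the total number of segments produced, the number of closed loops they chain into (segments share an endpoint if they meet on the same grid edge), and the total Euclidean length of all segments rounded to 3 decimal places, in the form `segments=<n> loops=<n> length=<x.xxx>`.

cell (1,6): code 0100 → (1.929,7.000)–(2.000,6.755)
cell (1,7): code 1000 → (2.000,7.287)–(1.929,7.000)
cell (2,4): code 0100 → (2.772,5.000)–(3.000,4.078)
cell (2,5): code 1100 → (2.311,6.000)–(2.772,5.000)
cell (2,6): code 1110 → (2.000,6.755)–(2.311,6.000)
cell (2,7): code 1101 → (2.387,8.000)–(2.000,7.287)
cell (2,8): code 1000 → (3.000,8.314)–(2.387,8.000)
cell (3,2): code 0100 → (3.543,3.000)–(4.000,2.608)
cell (3,3): code 1100 → (3.025,4.000)–(3.543,3.000)
cell (3,4): code 1110 → (3.000,4.078)–(3.025,4.000)
cell (3,7): code 1011 → (4.000,7.908)–(3.875,8.000)
cell (3,8): code 0001 → (3.875,8.000)–(3.000,8.314)
cell (4,2): code 0110 → (4.000,2.608)–(5.000,2.614)
cell (4,5): code 1011 → (5.000,5.535)–(4.722,6.000)
cell (4,6): code 0011 → (4.722,6.000)–(4.444,7.000)
cell (4,7): code 0001 → (4.444,7.000)–(4.000,7.908)
cell (5,2): code 0010 → (5.000,2.614)–(5.418,3.000)
cell (5,3): code 0011 → (5.418,3.000)–(5.622,4.000)
cell (5,4): code 0011 → (5.622,4.000)–(5.245,5.000)
cell (5,5): code 0001 → (5.245,5.000)–(5.000,5.535)
total: 20 segments, chained into 1 closed loop(s), length Σ = 14.650593

segments=20 loops=1 length=14.651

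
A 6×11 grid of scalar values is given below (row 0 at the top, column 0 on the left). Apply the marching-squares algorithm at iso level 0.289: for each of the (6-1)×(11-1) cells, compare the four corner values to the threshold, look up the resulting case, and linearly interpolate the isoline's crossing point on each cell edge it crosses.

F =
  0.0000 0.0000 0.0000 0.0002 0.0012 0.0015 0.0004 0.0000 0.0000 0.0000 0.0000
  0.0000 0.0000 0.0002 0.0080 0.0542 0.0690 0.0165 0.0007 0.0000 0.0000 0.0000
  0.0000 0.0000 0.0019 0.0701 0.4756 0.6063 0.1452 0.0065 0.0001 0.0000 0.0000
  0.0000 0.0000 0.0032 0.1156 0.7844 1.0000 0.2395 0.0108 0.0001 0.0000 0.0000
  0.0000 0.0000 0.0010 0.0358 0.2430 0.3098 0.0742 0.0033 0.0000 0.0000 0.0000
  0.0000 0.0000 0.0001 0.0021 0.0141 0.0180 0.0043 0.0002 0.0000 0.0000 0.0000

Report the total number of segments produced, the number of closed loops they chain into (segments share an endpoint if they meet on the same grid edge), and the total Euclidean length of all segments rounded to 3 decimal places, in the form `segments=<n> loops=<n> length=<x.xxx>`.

segments=10 loops=1 length=8.239

cell (1,3): code 0100 → (1.557,4.000)–(2.000,3.540)
cell (1,4): code 1100 → (1.409,5.000)–(1.557,4.000)
cell (1,5): code 1000 → (2.000,5.688)–(1.409,5.000)
cell (2,3): code 0110 → (2.000,3.540)–(3.000,3.259)
cell (2,5): code 1001 → (3.000,5.935)–(2.000,5.688)
cell (3,3): code 0010 → (3.000,3.259)–(3.915,4.000)
cell (3,4): code 0111 → (3.915,4.000)–(4.000,4.689)
cell (3,5): code 1001 → (4.000,5.088)–(3.000,5.935)
cell (4,4): code 0010 → (4.000,4.689)–(4.071,5.000)
cell (4,5): code 0001 → (4.071,5.000)–(4.000,5.088)
total: 10 segments, chained into 1 closed loop(s), length Σ = 8.239157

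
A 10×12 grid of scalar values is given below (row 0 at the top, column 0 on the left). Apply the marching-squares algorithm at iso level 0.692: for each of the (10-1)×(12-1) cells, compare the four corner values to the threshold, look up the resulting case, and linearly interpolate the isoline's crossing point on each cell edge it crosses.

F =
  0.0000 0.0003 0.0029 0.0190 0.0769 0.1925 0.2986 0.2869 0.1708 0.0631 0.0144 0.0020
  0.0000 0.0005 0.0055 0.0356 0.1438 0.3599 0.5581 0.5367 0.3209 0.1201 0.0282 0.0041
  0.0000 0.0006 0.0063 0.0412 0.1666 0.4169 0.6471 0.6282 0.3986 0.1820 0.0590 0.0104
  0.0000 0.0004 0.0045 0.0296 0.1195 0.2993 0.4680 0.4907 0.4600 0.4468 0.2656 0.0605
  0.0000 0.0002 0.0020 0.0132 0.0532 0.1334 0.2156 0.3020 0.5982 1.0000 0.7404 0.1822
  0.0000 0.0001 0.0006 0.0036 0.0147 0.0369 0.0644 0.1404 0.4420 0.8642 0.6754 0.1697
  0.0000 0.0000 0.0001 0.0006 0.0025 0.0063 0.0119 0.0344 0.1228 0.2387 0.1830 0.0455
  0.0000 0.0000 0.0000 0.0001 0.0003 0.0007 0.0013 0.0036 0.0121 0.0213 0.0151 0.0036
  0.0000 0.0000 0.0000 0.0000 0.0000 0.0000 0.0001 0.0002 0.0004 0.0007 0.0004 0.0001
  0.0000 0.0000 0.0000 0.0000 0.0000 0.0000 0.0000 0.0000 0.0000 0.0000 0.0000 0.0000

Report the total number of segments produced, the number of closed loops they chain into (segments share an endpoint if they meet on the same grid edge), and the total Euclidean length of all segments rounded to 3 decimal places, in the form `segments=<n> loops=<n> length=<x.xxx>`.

segments=8 loops=1 length=5.707

cell (3,8): code 0100 → (3.443,9.000)–(4.000,8.233)
cell (3,9): code 1100 → (3.898,10.000)–(3.443,9.000)
cell (3,10): code 1000 → (4.000,10.087)–(3.898,10.000)
cell (4,8): code 0110 → (4.000,8.233)–(5.000,8.592)
cell (4,9): code 1011 → (5.000,9.912)–(4.745,10.000)
cell (4,10): code 0001 → (4.745,10.000)–(4.000,10.087)
cell (5,8): code 0010 → (5.000,8.592)–(5.275,9.000)
cell (5,9): code 0001 → (5.275,9.000)–(5.000,9.912)
total: 8 segments, chained into 1 closed loop(s), length Σ = 5.706732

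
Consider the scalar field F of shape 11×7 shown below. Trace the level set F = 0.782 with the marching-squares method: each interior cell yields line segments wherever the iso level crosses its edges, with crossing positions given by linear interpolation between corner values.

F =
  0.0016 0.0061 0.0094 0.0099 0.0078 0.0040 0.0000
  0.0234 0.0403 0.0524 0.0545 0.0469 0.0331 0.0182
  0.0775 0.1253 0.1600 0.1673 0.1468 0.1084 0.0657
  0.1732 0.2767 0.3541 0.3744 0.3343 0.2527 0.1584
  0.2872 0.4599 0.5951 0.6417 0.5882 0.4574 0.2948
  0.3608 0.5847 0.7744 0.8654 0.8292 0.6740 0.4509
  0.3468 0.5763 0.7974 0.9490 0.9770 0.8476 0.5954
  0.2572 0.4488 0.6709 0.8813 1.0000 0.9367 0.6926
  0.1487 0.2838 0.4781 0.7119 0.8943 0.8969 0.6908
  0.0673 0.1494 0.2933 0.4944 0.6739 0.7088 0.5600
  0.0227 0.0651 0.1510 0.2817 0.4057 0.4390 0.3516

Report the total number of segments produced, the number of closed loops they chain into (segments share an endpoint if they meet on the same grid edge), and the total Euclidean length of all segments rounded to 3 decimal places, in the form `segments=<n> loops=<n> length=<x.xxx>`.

segments=16 loops=1 length=11.957

cell (4,2): code 0100 → (4.627,3.000)–(5.000,2.084)
cell (4,3): code 1100 → (4.804,4.000)–(4.627,3.000)
cell (4,4): code 1000 → (5.000,4.304)–(4.804,4.000)
cell (5,1): code 0100 → (5.330,2.000)–(6.000,1.930)
cell (5,2): code 1110 → (5.000,2.084)–(5.330,2.000)
cell (5,4): code 1101 → (5.622,5.000)–(5.000,4.304)
cell (5,5): code 1000 → (6.000,5.260)–(5.622,5.000)
cell (6,1): code 0010 → (6.000,1.930)–(6.122,2.000)
cell (6,2): code 0111 → (6.122,2.000)–(7.000,2.528)
cell (6,5): code 1001 → (7.000,5.634)–(6.000,5.260)
cell (7,2): code 0010 → (7.000,2.528)–(7.586,3.000)
cell (7,3): code 0111 → (7.586,3.000)–(8.000,3.384)
cell (7,5): code 1001 → (8.000,5.557)–(7.000,5.634)
cell (8,3): code 0010 → (8.000,3.384)–(8.510,4.000)
cell (8,4): code 0011 → (8.510,4.000)–(8.611,5.000)
cell (8,5): code 0001 → (8.611,5.000)–(8.000,5.557)
total: 16 segments, chained into 1 closed loop(s), length Σ = 11.956937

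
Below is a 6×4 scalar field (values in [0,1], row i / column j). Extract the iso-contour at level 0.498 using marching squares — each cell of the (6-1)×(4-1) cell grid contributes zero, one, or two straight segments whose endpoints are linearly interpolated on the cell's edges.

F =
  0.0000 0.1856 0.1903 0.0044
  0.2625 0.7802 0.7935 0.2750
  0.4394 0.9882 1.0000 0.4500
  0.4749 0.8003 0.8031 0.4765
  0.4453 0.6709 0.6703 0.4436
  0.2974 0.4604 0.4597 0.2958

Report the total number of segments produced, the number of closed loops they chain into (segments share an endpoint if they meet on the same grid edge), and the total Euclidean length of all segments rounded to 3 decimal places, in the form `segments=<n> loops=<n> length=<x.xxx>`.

cell (0,0): code 0100 → (0.525,1.000)–(1.000,0.455)
cell (0,1): code 1100 → (0.510,2.000)–(0.525,1.000)
cell (0,2): code 1000 → (1.000,2.570)–(0.510,2.000)
cell (1,0): code 0110 → (1.000,0.455)–(2.000,0.107)
cell (1,2): code 1001 → (2.000,2.913)–(1.000,2.570)
cell (2,0): code 0110 → (2.000,0.107)–(3.000,0.071)
cell (2,2): code 1001 → (3.000,2.934)–(2.000,2.913)
cell (3,0): code 0110 → (3.000,0.071)–(4.000,0.234)
cell (3,2): code 1001 → (4.000,2.760)–(3.000,2.934)
cell (4,0): code 0010 → (4.000,0.234)–(4.821,1.000)
cell (4,1): code 0011 → (4.821,1.000)–(4.818,2.000)
cell (4,2): code 0001 → (4.818,2.000)–(4.000,2.760)
total: 12 segments, chained into 1 closed loop(s), length Σ = 11.859549

segments=12 loops=1 length=11.860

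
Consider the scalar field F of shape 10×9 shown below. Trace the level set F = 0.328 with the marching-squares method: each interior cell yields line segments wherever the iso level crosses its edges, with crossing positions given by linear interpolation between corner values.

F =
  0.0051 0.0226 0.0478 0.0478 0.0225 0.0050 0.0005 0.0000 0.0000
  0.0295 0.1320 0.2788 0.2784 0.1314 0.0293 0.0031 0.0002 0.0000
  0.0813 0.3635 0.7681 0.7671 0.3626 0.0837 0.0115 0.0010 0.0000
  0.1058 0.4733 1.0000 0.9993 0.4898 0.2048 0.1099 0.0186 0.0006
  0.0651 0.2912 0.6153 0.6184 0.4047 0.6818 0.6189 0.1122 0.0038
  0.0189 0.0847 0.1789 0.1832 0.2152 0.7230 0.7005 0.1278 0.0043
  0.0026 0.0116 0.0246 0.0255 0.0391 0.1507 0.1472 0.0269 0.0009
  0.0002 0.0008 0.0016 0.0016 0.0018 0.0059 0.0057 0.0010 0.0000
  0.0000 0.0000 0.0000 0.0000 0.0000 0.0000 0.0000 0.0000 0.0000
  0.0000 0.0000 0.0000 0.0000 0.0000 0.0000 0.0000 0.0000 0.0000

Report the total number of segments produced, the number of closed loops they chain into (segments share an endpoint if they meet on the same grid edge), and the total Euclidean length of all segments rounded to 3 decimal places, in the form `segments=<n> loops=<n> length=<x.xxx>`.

segments=20 loops=1 length=17.222

cell (1,0): code 0100 → (1.847,1.000)–(2.000,0.874)
cell (1,1): code 1100 → (1.101,2.000)–(1.847,1.000)
cell (1,2): code 1100 → (1.101,3.000)–(1.101,2.000)
cell (1,3): code 1100 → (1.850,4.000)–(1.101,3.000)
cell (1,4): code 1000 → (2.000,4.124)–(1.850,4.000)
cell (2,0): code 0110 → (2.000,0.874)–(3.000,0.605)
cell (2,4): code 1001 → (3.000,4.568)–(2.000,4.124)
cell (3,0): code 0010 → (3.000,0.605)–(3.798,1.000)
cell (3,1): code 0111 → (3.798,1.000)–(4.000,1.114)
cell (3,4): code 1101 → (3.258,5.000)–(3.000,4.568)
cell (3,5): code 1100 → (3.428,6.000)–(3.258,5.000)
cell (3,6): code 1000 → (4.000,6.574)–(3.428,6.000)
cell (4,1): code 0010 → (4.000,1.114)–(4.658,2.000)
cell (4,2): code 0011 → (4.658,2.000)–(4.667,3.000)
cell (4,3): code 0011 → (4.667,3.000)–(4.405,4.000)
cell (4,4): code 0111 → (4.405,4.000)–(5.000,4.222)
cell (4,6): code 1001 → (5.000,6.650)–(4.000,6.574)
cell (5,4): code 0010 → (5.000,4.222)–(5.690,5.000)
cell (5,5): code 0011 → (5.690,5.000)–(5.673,6.000)
cell (5,6): code 0001 → (5.673,6.000)–(5.000,6.650)
total: 20 segments, chained into 1 closed loop(s), length Σ = 17.222271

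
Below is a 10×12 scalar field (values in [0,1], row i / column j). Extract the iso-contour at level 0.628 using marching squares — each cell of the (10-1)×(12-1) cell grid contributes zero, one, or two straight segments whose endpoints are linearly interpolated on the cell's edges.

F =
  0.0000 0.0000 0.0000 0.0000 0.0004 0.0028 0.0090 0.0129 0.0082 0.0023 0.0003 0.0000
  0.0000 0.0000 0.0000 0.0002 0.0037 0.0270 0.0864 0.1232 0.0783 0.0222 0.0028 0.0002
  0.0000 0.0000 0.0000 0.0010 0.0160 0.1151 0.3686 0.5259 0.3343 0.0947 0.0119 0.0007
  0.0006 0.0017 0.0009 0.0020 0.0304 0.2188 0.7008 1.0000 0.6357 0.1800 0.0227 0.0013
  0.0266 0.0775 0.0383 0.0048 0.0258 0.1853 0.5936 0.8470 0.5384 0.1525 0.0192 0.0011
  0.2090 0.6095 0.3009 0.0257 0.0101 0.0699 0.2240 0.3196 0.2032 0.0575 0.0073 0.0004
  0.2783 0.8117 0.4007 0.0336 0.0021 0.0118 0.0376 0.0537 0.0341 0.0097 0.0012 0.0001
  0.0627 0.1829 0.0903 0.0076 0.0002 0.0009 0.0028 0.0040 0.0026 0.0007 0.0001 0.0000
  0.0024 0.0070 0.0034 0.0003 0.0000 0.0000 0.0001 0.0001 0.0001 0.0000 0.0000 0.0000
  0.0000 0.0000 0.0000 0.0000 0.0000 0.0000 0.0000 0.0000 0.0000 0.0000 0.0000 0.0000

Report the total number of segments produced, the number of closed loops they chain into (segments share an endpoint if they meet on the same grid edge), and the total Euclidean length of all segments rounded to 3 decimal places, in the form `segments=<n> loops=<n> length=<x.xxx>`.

segments=14 loops=2 length=9.542

cell (2,5): code 0100 → (2.781,6.000)–(3.000,5.849)
cell (2,6): code 1100 → (2.215,7.000)–(2.781,6.000)
cell (2,7): code 1100 → (2.974,8.000)–(2.215,7.000)
cell (2,8): code 1000 → (3.000,8.017)–(2.974,8.000)
cell (3,5): code 0010 → (3.000,5.849)–(3.679,6.000)
cell (3,6): code 0111 → (3.679,6.000)–(4.000,6.136)
cell (3,7): code 1011 → (4.000,7.710)–(3.079,8.000)
cell (3,8): code 0001 → (3.079,8.000)–(3.000,8.017)
cell (4,6): code 0010 → (4.000,6.136)–(4.415,7.000)
cell (4,7): code 0001 → (4.415,7.000)–(4.000,7.710)
cell (5,0): code 0100 → (5.091,1.000)–(6.000,0.656)
cell (5,1): code 1000 → (6.000,1.447)–(5.091,1.000)
cell (6,0): code 0010 → (6.000,0.656)–(6.292,1.000)
cell (6,1): code 0001 → (6.292,1.000)–(6.000,1.447)
total: 14 segments, chained into 2 closed loop(s), length Σ = 9.542397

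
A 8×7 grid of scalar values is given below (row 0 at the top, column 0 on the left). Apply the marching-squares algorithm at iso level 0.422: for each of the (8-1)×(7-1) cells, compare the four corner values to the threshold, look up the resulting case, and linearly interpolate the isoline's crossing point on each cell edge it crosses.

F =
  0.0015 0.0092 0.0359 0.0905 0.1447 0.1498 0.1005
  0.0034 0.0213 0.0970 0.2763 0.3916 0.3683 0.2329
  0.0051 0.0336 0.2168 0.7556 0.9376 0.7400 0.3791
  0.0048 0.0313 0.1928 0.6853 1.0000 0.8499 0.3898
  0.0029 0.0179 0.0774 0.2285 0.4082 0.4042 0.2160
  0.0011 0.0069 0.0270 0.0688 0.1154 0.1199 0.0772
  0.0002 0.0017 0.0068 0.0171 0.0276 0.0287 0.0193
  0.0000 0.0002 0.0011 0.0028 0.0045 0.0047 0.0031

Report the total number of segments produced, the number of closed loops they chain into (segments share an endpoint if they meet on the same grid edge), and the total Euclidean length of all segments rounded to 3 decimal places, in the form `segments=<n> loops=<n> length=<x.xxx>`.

cell (1,2): code 0100 → (1.304,3.000)–(2.000,2.381)
cell (1,3): code 1100 → (1.056,4.000)–(1.304,3.000)
cell (1,4): code 1100 → (1.144,5.000)–(1.056,4.000)
cell (1,5): code 1000 → (2.000,5.881)–(1.144,5.000)
cell (2,2): code 0110 → (2.000,2.381)–(3.000,2.465)
cell (2,5): code 1001 → (3.000,5.930)–(2.000,5.881)
cell (3,2): code 0010 → (3.000,2.465)–(3.576,3.000)
cell (3,3): code 0011 → (3.576,3.000)–(3.977,4.000)
cell (3,4): code 0011 → (3.977,4.000)–(3.960,5.000)
cell (3,5): code 0001 → (3.960,5.000)–(3.000,5.930)
total: 10 segments, chained into 1 closed loop(s), length Σ = 10.398847

segments=10 loops=1 length=10.399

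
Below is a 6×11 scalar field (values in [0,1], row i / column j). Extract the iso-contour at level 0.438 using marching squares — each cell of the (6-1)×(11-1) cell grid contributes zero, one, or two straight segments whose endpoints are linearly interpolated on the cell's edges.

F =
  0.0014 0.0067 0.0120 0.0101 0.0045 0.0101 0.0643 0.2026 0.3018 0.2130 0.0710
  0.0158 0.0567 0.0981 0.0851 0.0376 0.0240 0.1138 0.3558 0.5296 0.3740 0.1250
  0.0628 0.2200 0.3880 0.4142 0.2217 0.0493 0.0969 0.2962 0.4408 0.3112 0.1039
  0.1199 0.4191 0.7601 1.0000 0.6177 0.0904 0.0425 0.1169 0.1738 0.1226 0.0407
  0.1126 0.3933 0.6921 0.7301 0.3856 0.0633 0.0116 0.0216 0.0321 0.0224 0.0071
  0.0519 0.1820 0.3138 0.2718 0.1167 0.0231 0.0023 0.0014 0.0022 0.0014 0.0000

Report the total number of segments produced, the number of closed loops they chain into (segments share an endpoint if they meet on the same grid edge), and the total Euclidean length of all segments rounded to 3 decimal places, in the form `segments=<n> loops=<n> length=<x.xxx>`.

cell (0,7): code 0100 → (0.598,8.000)–(1.000,7.473)
cell (0,8): code 1000 → (1.000,8.589)–(0.598,8.000)
cell (1,7): code 0110 → (1.000,7.473)–(2.000,7.981)
cell (1,8): code 1001 → (2.000,8.022)–(1.000,8.589)
cell (2,1): code 0100 → (2.134,2.000)–(3.000,1.055)
cell (2,2): code 1100 → (2.041,3.000)–(2.134,2.000)
cell (2,3): code 1100 → (2.546,4.000)–(2.041,3.000)
cell (2,4): code 1000 → (3.000,4.341)–(2.546,4.000)
cell (2,7): code 0010 → (2.000,7.981)–(2.010,8.000)
cell (2,8): code 0001 → (2.010,8.000)–(2.000,8.022)
cell (3,1): code 0110 → (3.000,1.055)–(4.000,1.150)
cell (3,3): code 1011 → (4.000,3.848)–(3.774,4.000)
cell (3,4): code 0001 → (3.774,4.000)–(3.000,4.341)
cell (4,1): code 0010 → (4.000,1.150)–(4.672,2.000)
cell (4,2): code 0011 → (4.672,2.000)–(4.637,3.000)
cell (4,3): code 0001 → (4.637,3.000)–(4.000,3.848)
total: 16 segments, chained into 2 closed loop(s), length Σ = 12.934178

segments=16 loops=2 length=12.934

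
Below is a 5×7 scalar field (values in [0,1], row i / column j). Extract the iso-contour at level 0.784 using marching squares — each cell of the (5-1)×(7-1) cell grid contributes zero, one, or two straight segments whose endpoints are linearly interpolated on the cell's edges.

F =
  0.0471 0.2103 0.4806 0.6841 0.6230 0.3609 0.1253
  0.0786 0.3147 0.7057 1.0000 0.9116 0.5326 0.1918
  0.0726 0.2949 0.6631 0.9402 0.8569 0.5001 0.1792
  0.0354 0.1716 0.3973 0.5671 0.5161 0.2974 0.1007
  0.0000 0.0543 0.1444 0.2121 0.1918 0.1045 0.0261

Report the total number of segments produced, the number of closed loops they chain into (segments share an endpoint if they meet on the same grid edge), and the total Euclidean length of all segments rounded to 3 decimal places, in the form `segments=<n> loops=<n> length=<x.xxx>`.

cell (0,2): code 0100 → (0.316,3.000)–(1.000,2.266)
cell (0,3): code 1100 → (0.558,4.000)–(0.316,3.000)
cell (0,4): code 1000 → (1.000,4.337)–(0.558,4.000)
cell (1,2): code 0110 → (1.000,2.266)–(2.000,2.436)
cell (1,4): code 1001 → (2.000,4.204)–(1.000,4.337)
cell (2,2): code 0010 → (2.000,2.436)–(2.419,3.000)
cell (2,3): code 0011 → (2.419,3.000)–(2.214,4.000)
cell (2,4): code 0001 → (2.214,4.000)–(2.000,4.204)
total: 8 segments, chained into 1 closed loop(s), length Σ = 6.629422

segments=8 loops=1 length=6.629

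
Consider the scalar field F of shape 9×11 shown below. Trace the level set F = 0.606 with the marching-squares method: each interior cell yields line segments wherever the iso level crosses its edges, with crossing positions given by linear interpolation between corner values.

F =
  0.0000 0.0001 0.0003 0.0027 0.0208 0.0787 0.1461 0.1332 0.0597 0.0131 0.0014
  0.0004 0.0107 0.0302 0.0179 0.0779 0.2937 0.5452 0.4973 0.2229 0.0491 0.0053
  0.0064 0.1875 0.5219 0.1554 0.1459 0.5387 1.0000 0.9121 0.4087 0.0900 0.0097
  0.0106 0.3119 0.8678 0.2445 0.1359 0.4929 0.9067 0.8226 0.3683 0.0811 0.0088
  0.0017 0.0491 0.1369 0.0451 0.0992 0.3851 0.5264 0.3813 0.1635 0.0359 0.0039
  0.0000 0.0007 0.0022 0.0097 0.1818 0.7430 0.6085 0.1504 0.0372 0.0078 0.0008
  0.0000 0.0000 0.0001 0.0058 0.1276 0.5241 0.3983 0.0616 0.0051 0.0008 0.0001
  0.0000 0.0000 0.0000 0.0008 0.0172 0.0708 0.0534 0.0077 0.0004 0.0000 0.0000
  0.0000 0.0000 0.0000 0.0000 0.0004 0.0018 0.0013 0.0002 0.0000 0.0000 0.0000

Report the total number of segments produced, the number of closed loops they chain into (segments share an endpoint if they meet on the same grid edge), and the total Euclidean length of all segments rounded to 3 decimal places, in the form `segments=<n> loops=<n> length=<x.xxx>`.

cell (1,5): code 0100 → (1.134,6.000)–(2.000,5.146)
cell (1,6): code 1100 → (1.262,7.000)–(1.134,6.000)
cell (1,7): code 1000 → (2.000,7.608)–(1.262,7.000)
cell (2,1): code 0100 → (2.243,2.000)–(3.000,1.529)
cell (2,2): code 1000 → (3.000,2.420)–(2.243,2.000)
cell (2,5): code 0110 → (2.000,5.146)–(3.000,5.273)
cell (2,7): code 1001 → (3.000,7.477)–(2.000,7.608)
cell (3,1): code 0010 → (3.000,1.529)–(3.358,2.000)
cell (3,2): code 0001 → (3.358,2.000)–(3.000,2.420)
cell (3,5): code 0010 → (3.000,5.273)–(3.791,6.000)
cell (3,6): code 0011 → (3.791,6.000)–(3.491,7.000)
cell (3,7): code 0001 → (3.491,7.000)–(3.000,7.477)
cell (4,4): code 0100 → (4.617,5.000)–(5.000,4.756)
cell (4,5): code 1100 → (4.970,6.000)–(4.617,5.000)
cell (4,6): code 1000 → (5.000,6.005)–(4.970,6.000)
cell (5,4): code 0010 → (5.000,4.756)–(5.626,5.000)
cell (5,5): code 0011 → (5.626,5.000)–(5.012,6.000)
cell (5,6): code 0001 → (5.012,6.000)–(5.000,6.005)
total: 18 segments, chained into 3 closed loop(s), length Σ = 14.304004

segments=18 loops=3 length=14.304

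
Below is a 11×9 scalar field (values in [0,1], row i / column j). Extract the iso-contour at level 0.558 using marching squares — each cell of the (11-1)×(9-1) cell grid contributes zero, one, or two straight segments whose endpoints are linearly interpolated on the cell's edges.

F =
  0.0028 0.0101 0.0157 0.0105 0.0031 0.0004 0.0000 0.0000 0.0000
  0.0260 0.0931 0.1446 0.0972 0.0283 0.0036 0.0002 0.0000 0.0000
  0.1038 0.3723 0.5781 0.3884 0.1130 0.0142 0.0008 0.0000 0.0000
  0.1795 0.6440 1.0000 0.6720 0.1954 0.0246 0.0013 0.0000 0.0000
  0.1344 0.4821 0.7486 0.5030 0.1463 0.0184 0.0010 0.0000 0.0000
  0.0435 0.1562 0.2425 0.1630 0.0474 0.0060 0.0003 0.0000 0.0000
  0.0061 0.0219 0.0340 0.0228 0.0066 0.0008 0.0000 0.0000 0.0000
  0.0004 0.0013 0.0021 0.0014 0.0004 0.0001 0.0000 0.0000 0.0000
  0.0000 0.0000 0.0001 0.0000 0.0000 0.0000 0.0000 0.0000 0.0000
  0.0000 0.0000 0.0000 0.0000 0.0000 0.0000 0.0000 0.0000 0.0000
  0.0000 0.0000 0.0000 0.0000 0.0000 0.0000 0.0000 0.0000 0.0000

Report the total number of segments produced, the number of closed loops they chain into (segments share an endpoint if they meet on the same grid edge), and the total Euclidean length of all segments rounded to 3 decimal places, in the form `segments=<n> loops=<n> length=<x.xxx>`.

segments=12 loops=1 length=7.159

cell (1,1): code 0100 → (1.954,2.000)–(2.000,1.902)
cell (1,2): code 1000 → (2.000,2.106)–(1.954,2.000)
cell (2,0): code 0100 → (2.683,1.000)–(3.000,0.815)
cell (2,1): code 1110 → (2.000,1.902)–(2.683,1.000)
cell (2,2): code 1101 → (2.598,3.000)–(2.000,2.106)
cell (2,3): code 1000 → (3.000,3.239)–(2.598,3.000)
cell (3,0): code 0010 → (3.000,0.815)–(3.531,1.000)
cell (3,1): code 0111 → (3.531,1.000)–(4.000,1.285)
cell (3,2): code 1011 → (4.000,2.776)–(3.675,3.000)
cell (3,3): code 0001 → (3.675,3.000)–(3.000,3.239)
cell (4,1): code 0010 → (4.000,1.285)–(4.377,2.000)
cell (4,2): code 0001 → (4.377,2.000)–(4.000,2.776)
total: 12 segments, chained into 1 closed loop(s), length Σ = 7.158541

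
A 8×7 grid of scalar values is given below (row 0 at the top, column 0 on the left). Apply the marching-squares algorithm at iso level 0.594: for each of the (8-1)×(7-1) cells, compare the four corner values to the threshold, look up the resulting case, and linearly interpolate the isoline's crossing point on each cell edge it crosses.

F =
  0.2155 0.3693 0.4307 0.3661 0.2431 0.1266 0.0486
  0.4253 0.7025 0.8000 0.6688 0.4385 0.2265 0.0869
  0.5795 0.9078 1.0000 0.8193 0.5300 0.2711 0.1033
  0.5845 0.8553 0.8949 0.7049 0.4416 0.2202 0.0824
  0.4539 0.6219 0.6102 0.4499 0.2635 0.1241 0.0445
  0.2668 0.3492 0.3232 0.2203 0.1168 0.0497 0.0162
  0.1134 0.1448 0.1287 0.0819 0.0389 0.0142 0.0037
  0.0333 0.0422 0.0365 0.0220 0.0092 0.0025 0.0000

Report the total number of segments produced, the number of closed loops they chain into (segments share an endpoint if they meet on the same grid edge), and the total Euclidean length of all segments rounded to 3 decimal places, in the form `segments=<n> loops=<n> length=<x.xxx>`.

segments=14 loops=1 length=11.559

cell (0,0): code 0100 → (0.674,1.000)–(1.000,0.609)
cell (0,1): code 1100 → (0.442,2.000)–(0.674,1.000)
cell (0,2): code 1100 → (0.753,3.000)–(0.442,2.000)
cell (0,3): code 1000 → (1.000,3.325)–(0.753,3.000)
cell (1,0): code 0110 → (1.000,0.609)–(2.000,0.044)
cell (1,3): code 1001 → (2.000,3.779)–(1.000,3.325)
cell (2,0): code 0110 → (2.000,0.044)–(3.000,0.035)
cell (2,3): code 1001 → (3.000,3.421)–(2.000,3.779)
cell (3,0): code 0110 → (3.000,0.035)–(4.000,0.834)
cell (3,2): code 1011 → (4.000,2.101)–(3.435,3.000)
cell (3,3): code 0001 → (3.435,3.000)–(3.000,3.421)
cell (4,0): code 0010 → (4.000,0.834)–(4.102,1.000)
cell (4,1): code 0011 → (4.102,1.000)–(4.056,2.000)
cell (4,2): code 0001 → (4.056,2.000)–(4.000,2.101)
total: 14 segments, chained into 1 closed loop(s), length Σ = 11.558591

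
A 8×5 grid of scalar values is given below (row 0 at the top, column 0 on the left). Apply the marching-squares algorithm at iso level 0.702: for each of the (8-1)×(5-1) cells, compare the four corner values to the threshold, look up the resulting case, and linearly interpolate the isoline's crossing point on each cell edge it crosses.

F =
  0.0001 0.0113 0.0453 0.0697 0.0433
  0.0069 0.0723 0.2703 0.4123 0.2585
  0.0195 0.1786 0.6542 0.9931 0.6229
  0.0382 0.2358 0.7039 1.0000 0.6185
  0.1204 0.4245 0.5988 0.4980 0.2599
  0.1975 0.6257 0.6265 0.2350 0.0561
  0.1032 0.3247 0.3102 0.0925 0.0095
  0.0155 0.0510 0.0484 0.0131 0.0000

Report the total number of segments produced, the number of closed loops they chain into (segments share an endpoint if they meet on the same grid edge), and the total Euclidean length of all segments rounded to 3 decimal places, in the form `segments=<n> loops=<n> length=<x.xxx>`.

segments=8 loops=1 length=6.091

cell (1,2): code 0100 → (1.499,3.000)–(2.000,2.141)
cell (1,3): code 1000 → (2.000,3.786)–(1.499,3.000)
cell (2,1): code 0100 → (2.962,2.000)–(3.000,1.996)
cell (2,2): code 1110 → (2.000,2.141)–(2.962,2.000)
cell (2,3): code 1001 → (3.000,3.781)–(2.000,3.786)
cell (3,1): code 0010 → (3.000,1.996)–(3.018,2.000)
cell (3,2): code 0011 → (3.018,2.000)–(3.594,3.000)
cell (3,3): code 0001 → (3.594,3.000)–(3.000,3.781)
total: 8 segments, chained into 1 closed loop(s), length Σ = 6.090914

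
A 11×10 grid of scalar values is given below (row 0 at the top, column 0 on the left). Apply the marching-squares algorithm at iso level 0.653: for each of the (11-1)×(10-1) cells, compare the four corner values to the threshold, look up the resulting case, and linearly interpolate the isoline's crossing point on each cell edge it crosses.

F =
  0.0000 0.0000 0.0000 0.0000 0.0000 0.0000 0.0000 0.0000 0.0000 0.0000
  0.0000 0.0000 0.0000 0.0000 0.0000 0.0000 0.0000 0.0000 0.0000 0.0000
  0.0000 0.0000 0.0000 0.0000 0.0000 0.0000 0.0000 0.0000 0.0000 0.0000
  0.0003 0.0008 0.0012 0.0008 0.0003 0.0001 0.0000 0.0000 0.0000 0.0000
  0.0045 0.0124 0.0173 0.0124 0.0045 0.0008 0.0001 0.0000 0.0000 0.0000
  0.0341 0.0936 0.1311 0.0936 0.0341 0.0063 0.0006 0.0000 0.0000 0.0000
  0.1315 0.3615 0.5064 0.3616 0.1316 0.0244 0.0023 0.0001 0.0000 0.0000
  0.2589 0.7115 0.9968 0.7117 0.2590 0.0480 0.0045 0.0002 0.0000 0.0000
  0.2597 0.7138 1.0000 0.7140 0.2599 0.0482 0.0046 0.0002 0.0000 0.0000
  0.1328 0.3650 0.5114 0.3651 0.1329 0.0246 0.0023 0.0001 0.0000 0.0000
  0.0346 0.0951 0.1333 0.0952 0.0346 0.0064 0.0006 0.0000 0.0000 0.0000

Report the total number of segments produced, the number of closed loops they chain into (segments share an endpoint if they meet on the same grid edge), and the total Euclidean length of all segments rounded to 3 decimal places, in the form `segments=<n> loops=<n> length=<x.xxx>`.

cell (6,0): code 0100 → (6.833,1.000)–(7.000,0.871)
cell (6,1): code 1100 → (6.299,2.000)–(6.833,1.000)
cell (6,2): code 1100 → (6.832,3.000)–(6.299,2.000)
cell (6,3): code 1000 → (7.000,3.130)–(6.832,3.000)
cell (7,0): code 0110 → (7.000,0.871)–(8.000,0.866)
cell (7,3): code 1001 → (8.000,3.134)–(7.000,3.130)
cell (8,0): code 0010 → (8.000,0.866)–(8.174,1.000)
cell (8,1): code 0011 → (8.174,1.000)–(8.710,2.000)
cell (8,2): code 0011 → (8.710,2.000)–(8.175,3.000)
cell (8,3): code 0001 → (8.175,3.000)–(8.000,3.134)
total: 10 segments, chained into 1 closed loop(s), length Σ = 7.399339

segments=10 loops=1 length=7.399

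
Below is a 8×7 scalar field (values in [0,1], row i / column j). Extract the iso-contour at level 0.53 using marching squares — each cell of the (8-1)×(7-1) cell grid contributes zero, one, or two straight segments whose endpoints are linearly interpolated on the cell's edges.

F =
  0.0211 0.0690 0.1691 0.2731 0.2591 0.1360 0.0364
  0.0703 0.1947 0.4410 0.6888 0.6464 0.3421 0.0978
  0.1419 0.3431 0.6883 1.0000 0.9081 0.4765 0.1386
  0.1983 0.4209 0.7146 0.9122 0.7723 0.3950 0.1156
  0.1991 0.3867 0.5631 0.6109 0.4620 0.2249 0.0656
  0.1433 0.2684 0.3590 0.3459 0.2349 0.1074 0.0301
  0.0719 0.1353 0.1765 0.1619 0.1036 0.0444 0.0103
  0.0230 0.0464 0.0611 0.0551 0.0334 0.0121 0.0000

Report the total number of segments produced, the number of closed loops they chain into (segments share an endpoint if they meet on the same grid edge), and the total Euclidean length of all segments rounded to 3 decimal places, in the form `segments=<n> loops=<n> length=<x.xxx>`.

segments=14 loops=1 length=11.180

cell (0,2): code 0100 → (0.618,3.000)–(1.000,2.359)
cell (0,3): code 1100 → (0.699,4.000)–(0.618,3.000)
cell (0,4): code 1000 → (1.000,4.383)–(0.699,4.000)
cell (1,1): code 0100 → (1.360,2.000)–(2.000,1.541)
cell (1,2): code 1110 → (1.000,2.359)–(1.360,2.000)
cell (1,4): code 1001 → (2.000,4.876)–(1.000,4.383)
cell (2,1): code 0110 → (2.000,1.541)–(3.000,1.371)
cell (2,4): code 1001 → (3.000,4.642)–(2.000,4.876)
cell (3,1): code 0110 → (3.000,1.371)–(4.000,1.812)
cell (3,3): code 1011 → (4.000,3.543)–(3.781,4.000)
cell (3,4): code 0001 → (3.781,4.000)–(3.000,4.642)
cell (4,1): code 0010 → (4.000,1.812)–(4.162,2.000)
cell (4,2): code 0011 → (4.162,2.000)–(4.305,3.000)
cell (4,3): code 0001 → (4.305,3.000)–(4.000,3.543)
total: 14 segments, chained into 1 closed loop(s), length Σ = 11.180018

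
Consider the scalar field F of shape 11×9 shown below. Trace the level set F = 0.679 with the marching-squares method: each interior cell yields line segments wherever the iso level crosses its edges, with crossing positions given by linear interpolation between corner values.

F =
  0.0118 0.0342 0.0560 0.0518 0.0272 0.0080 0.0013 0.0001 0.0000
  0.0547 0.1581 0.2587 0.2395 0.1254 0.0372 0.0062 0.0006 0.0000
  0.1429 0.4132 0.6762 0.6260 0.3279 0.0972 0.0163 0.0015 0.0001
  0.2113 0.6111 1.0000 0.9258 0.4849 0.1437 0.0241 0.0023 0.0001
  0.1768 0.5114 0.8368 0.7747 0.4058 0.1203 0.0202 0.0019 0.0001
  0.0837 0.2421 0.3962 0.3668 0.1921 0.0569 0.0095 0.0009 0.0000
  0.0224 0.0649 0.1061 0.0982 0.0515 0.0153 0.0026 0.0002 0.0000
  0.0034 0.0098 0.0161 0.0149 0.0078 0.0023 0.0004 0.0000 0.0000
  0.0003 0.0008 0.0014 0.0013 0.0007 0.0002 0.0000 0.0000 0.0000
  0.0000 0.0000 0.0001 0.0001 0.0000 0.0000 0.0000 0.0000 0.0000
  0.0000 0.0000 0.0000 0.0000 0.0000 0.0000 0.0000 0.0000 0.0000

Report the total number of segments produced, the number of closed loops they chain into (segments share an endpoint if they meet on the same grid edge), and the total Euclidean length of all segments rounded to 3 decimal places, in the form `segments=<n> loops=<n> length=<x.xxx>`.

segments=8 loops=1 length=7.360

cell (2,1): code 0100 → (2.009,2.000)–(3.000,1.175)
cell (2,2): code 1100 → (2.177,3.000)–(2.009,2.000)
cell (2,3): code 1000 → (3.000,3.560)–(2.177,3.000)
cell (3,1): code 0110 → (3.000,1.175)–(4.000,1.515)
cell (3,3): code 1001 → (4.000,3.259)–(3.000,3.560)
cell (4,1): code 0010 → (4.000,1.515)–(4.358,2.000)
cell (4,2): code 0011 → (4.358,2.000)–(4.235,3.000)
cell (4,3): code 0001 → (4.235,3.000)–(4.000,3.259)
total: 8 segments, chained into 1 closed loop(s), length Σ = 7.360260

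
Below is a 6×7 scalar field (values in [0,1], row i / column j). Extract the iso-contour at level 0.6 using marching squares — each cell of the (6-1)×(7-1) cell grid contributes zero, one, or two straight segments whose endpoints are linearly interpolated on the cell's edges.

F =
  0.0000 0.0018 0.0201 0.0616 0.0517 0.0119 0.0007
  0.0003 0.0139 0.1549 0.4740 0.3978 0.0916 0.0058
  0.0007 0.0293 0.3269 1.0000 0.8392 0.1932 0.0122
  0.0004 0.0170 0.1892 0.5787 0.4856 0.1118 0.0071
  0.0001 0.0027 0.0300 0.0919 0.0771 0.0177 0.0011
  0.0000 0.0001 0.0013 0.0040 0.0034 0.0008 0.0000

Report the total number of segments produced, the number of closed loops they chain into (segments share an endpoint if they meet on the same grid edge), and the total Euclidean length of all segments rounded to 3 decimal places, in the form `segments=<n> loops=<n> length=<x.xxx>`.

cell (1,2): code 0100 → (1.240,3.000)–(2.000,2.406)
cell (1,3): code 1100 → (1.458,4.000)–(1.240,3.000)
cell (1,4): code 1000 → (2.000,4.370)–(1.458,4.000)
cell (2,2): code 0010 → (2.000,2.406)–(2.949,3.000)
cell (2,3): code 0011 → (2.949,3.000)–(2.676,4.000)
cell (2,4): code 0001 → (2.676,4.000)–(2.000,4.370)
total: 6 segments, chained into 1 closed loop(s), length Σ = 5.572904

segments=6 loops=1 length=5.573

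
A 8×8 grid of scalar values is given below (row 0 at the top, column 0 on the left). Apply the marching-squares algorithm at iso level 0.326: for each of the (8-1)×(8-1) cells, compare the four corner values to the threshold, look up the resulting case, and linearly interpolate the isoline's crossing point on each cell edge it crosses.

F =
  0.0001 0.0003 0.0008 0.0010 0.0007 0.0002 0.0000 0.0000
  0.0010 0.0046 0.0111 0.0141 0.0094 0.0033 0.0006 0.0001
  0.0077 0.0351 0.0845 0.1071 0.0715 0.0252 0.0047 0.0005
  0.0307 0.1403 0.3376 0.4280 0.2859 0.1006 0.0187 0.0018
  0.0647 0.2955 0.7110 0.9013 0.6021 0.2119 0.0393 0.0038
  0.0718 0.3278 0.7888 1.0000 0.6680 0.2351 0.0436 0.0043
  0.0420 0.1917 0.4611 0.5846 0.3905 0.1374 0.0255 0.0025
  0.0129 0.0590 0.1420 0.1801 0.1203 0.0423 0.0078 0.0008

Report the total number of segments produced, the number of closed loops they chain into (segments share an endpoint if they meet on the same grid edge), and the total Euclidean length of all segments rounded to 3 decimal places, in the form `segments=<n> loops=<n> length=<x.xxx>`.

cell (2,1): code 0100 → (2.954,2.000)–(3.000,1.941)
cell (2,2): code 1100 → (2.682,3.000)–(2.954,2.000)
cell (2,3): code 1000 → (3.000,3.718)–(2.682,3.000)
cell (3,1): code 0110 → (3.000,1.941)–(4.000,1.073)
cell (3,3): code 1101 → (3.127,4.000)–(3.000,3.718)
cell (3,4): code 1000 → (4.000,4.708)–(3.127,4.000)
cell (4,0): code 0100 → (4.944,1.000)–(5.000,0.993)
cell (4,1): code 1110 → (4.000,1.073)–(4.944,1.000)
cell (4,4): code 1001 → (5.000,4.790)–(4.000,4.708)
cell (5,0): code 0010 → (5.000,0.993)–(5.013,1.000)
cell (5,1): code 0111 → (5.013,1.000)–(6.000,1.499)
cell (5,4): code 1001 → (6.000,4.255)–(5.000,4.790)
cell (6,1): code 0010 → (6.000,1.499)–(6.423,2.000)
cell (6,2): code 0011 → (6.423,2.000)–(6.639,3.000)
cell (6,3): code 0011 → (6.639,3.000)–(6.239,4.000)
cell (6,4): code 0001 → (6.239,4.000)–(6.000,4.255)
total: 16 segments, chained into 1 closed loop(s), length Σ = 12.020428

segments=16 loops=1 length=12.020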